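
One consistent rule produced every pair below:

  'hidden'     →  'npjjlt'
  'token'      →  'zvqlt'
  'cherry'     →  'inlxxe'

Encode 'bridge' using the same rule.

hxpjml

The rule splits by letter class: vowels +7, consonants +6.
On bridge: b(cons)+6=h, r(cons)+6=x, i(vowel)+7=p, d(cons)+6=j, g(cons)+6=m, e(vowel)+7=l.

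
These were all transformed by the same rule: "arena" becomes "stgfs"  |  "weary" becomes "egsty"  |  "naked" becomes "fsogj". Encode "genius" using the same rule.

agfukq

a(0)→s(18) and r(17)→t(19) fit y≡23x+18 (mod 26); the inverse of 23 mod 26 is 17. This is an affine cipher: with a=0,…,z=25, each position x becomes (23x+18) mod 26.
On genius: g(6)→23·6+18≡0=a; e(4)→23·4+18≡6=g; n(13)→23·13+18≡5=f; i(8)→23·8+18≡20=u; u(20)→23·20+18≡10=k; s(18)→23·18+18≡16=q (all mod 26).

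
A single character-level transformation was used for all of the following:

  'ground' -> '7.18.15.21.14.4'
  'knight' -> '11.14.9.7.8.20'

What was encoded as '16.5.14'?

Letters become their 1-indexed alphabet positions: a=1 … z=26.
Decoding 16.5.14: 16=p, 5=e, 14=n.

pen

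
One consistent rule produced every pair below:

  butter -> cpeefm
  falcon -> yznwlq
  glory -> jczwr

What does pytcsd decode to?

shrine

Two steps: reverse the string, then apply a Caesar shift of +11.
Decoding pytcsd: shift back: p−11=e, y−11=n, t−11=i, c−11=r, s−11=h, d−11=s → enirhs; then reverse → shrine.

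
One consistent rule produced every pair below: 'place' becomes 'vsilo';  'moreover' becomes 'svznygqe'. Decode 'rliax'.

In place: p→v is +6, l→s is +7, a→i is +8, c→l is +9 — the shift increases by 1 each position. The shift increases by 1 at each position, starting from +6: 6, 7, 8, ….
Reversing it on rliax: r−6=l, l−7=e, i−8=a, a−9=r, x−10=n.

learn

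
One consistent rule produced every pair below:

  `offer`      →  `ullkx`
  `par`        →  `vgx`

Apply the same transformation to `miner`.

It's a constant shift of +6 (ROT6).
For miner: m+6=s, i+6=o, n+6=t, e+6=k, r+6=x.

sotkx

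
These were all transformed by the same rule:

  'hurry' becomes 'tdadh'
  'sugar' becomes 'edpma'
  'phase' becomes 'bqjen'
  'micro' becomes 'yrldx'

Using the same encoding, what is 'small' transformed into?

evjxu

Shifts by position in hurry: pos 0: h→t (+12), pos 1: u→d (+9), pos 2: r→a (+9), pos 3: r→d (+12), pos 4: y→h (+9) — repeating every 3. The shifts repeat in a cycle of length 3: positions 0,1,… shift by +12, +9, +9, then the pattern repeats.
On small: s+12=e, m+9=v, a+9=j, l+12=x, l+9=u.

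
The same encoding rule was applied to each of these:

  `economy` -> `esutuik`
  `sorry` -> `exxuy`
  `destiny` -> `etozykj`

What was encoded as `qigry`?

slack

The output letters match the input read backwards, each shifted +6: economy reversed is ymonoce. Read the word backwards and shift each letter +6.
Reversing it on qigry: shift back: q−6=k, i−6=c, g−6=a, r−6=l, y−6=s → kcals; then reverse → slack.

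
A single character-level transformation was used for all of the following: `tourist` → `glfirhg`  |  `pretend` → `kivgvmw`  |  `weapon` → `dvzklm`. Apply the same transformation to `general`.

tvmvizo

Letters are reflected about the middle of the alphabet (position → 25−position): Atbash.
Applying it to general: g↔t, e↔v, n↔m, e↔v, r↔i, a↔z, l↔o.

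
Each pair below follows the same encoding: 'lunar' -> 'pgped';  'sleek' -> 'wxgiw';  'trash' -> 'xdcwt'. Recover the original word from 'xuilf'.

Shifts by position in lunar: pos 0: l→p (+4), pos 1: u→g (+12), pos 2: n→p (+2), pos 3: a→e (+4), pos 4: r→d (+12) — repeating every 3. The shifts repeat in a cycle of length 3: positions 0,1,… shift by +4, +12, +2, then the pattern repeats.
Undoing it on xuilf: x−4=t, u−12=i, i−2=g, l−4=h, f−12=t.

tight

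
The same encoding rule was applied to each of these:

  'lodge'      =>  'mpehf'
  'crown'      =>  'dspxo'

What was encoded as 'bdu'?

Compare letters: l→m is +1, o→p is +1, d→e is +1 — a constant shift. It's a constant shift of +1 (ROT1).
Reversing it on bdu: b−1=a, d−1=c, u−1=t.

act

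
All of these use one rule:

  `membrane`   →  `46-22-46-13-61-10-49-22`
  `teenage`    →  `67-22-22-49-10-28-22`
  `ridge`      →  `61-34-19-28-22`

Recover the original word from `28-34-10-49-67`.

m(#13)→46 and e(#5)→22: differences scale by 3, so n = 3·pos + 7. Each letter becomes 3×(its alphabet position, a=1..z=26) + 7.
Reversing it on 28-34-10-49-67: 28→(28−7)÷3=7=g, 34→(34−7)÷3=9=i, 10→(10−7)÷3=1=a, 49→(49−7)÷3=14=n, 67→(67−7)÷3=20=t.

giant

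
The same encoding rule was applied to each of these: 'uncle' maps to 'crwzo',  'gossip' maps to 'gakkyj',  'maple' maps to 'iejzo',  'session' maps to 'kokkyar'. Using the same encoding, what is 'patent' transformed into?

u(20)→c(2) and n(13)→r(17) fit y≡9x+4 (mod 26); the inverse of 9 mod 26 is 3. Each letter's alphabet position (a=0..z=25) is mapped through 9·x+4 mod 26 — an affine cipher.
Applying it to patent: p(15)→9·15+4≡9=j; a(0)→9·0+4≡4=e; t(19)→9·19+4≡19=t; e(4)→9·4+4≡14=o; n(13)→9·13+4≡17=r; t(19)→9·19+4≡19=t (all mod 26).

jetort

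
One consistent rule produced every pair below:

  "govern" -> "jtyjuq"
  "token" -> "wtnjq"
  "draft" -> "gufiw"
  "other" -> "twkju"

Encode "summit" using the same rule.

The shift depends on letter class: consonant g→j is +3, but vowel o→t is +5. The rule splits by letter class: vowels +5, consonants +3.
On summit: s(cons)+3=v, u(vowel)+5=z, m(cons)+3=p, m(cons)+3=p, i(vowel)+5=n, t(cons)+3=w.

vzppnw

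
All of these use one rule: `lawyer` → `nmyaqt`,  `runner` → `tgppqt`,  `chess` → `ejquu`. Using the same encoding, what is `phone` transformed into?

rjapq

The shift depends on letter class: consonant l→n is +2, but vowel a→m is +12. Vowels shift forward by 12 and consonants shift forward by 2.
Applying it to phone: p(cons)+2=r, h(cons)+2=j, o(vowel)+12=a, n(cons)+2=p, e(vowel)+12=q.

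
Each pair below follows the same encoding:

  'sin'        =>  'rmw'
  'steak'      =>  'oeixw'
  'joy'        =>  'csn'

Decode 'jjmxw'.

stiff

The word is reversed, then every letter is shifted forward by 4.
Reversing it on jjmxw: shift back: j−4=f, j−4=f, m−4=i, x−4=t, w−4=s → ffits; then reverse → stiff.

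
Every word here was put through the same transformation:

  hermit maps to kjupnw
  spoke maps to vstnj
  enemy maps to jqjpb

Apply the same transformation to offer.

The shift depends on letter class: consonant h→k is +3, but vowel e→j is +5. Vowels shift forward by 5 and consonants shift forward by 3.
Applying it to offer: o(vowel)+5=t, f(cons)+3=i, f(cons)+3=i, e(vowel)+5=j, r(cons)+3=u.

tiiju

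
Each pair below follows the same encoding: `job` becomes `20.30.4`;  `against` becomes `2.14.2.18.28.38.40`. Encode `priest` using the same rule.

j(#10)→20 and o(#15)→30: differences scale by 2, so n = 2·pos + 0. Each letter becomes 2×(its alphabet position, a=1..z=26).
On priest: p=16→32, r=18→36, i=9→18, e=5→10, s=19→38, t=20→40.

32.36.18.10.38.40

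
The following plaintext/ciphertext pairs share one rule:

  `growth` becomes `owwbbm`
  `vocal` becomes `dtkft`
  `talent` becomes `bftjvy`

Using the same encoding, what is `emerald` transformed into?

A repeating key of period 2 is used — shifts +8, +5 over and over.
Applying it to emerald: e+8=m, m+5=r, e+8=m, r+5=w, a+8=i, l+5=q, d+8=l.

mrmwiql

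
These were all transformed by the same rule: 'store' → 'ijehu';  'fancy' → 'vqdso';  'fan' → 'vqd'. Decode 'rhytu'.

Compare letters: s→i is +16, t→j is +16, o→e is +16 — a constant shift. Every letter moves 16 places later in the alphabet, wrapping around z→a.
Decoding rhytu: r−16=b, h−16=r, y−16=i, t−16=d, u−16=e.

bride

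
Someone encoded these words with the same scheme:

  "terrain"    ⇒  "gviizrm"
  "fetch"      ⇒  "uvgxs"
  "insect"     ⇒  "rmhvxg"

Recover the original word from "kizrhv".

Each pair mirrors across the alphabet (t↔g, e↔v, r↔i): positions sum to 25. Each letter is replaced by its mirror in the alphabet: a↔z, b↔y, c↔x, and so on (the Atbash cipher).
Reversing it on kizrhv: k↔p, i↔r, z↔a, r↔i, h↔s, v↔e.

praise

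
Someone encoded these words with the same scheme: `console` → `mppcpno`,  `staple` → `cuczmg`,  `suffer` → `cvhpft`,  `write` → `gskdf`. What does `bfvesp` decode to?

return

Shifts by position in console: pos 0: c→m (+10), pos 1: o→p (+1), pos 2: n→p (+2), pos 3: s→c (+10), pos 4: o→p (+1), pos 5: l→n (+2) — repeating every 3. It's a Vigenère-style cipher with numeric key [10,1,2]: position i shifts by key[i mod 3].
Undoing it on bfvesp: b−10=r, f−1=e, v−2=t, e−10=u, s−1=r, p−2=n.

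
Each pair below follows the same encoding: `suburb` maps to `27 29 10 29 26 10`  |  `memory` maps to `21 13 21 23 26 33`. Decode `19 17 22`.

kin

s is letter #19 and maps to 27: an offset of 8. Letters become their 1-based position plus 8 (so a→9, b→10, …).
Undoing it on 19 17 22: 19→(19−8)÷1=11=k, 17→(17−8)÷1=9=i, 22→(22−8)÷1=14=n.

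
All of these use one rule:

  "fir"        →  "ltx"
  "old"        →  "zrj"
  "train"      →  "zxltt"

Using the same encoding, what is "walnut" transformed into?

clrtfz

The shift depends on letter class: consonant f→l is +6, but vowel i→t is +11. The rule splits by letter class: vowels +11, consonants +6.
For walnut: w(cons)+6=c, a(vowel)+11=l, l(cons)+6=r, n(cons)+6=t, u(vowel)+11=f, t(cons)+6=z.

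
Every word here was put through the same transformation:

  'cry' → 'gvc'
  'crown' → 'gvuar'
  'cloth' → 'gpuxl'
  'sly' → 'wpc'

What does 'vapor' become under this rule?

zgtuv

Two shifts are in play — +6 for a/e/i/o/u, +4 for every other letter.
On vapor: v(cons)+4=z, a(vowel)+6=g, p(cons)+4=t, o(vowel)+6=u, r(cons)+4=v.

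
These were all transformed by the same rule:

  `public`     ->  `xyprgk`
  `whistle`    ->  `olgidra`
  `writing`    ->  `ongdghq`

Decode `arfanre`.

elderly

Treating letters as 0–25, the rule is x ↦ 21x + 20 (mod 26).
Decoding arfanre: a(0)→5·(0−20)≡4=e; r(17)→5·(17−20)≡11=l; f(5)→5·(5−20)≡3=d; a(0)→5·(0−20)≡4=e; n(13)→5·(13−20)≡17=r; r(17)→5·(17−20)≡11=l; e(4)→5·(4−20)≡24=y (all mod 26).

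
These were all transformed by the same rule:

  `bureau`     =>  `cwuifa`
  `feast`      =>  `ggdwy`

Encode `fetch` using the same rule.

In bureau: b→c is +1, u→w is +2, r→u is +3, e→i is +4 — the shift increases by 1 each position. Each letter shifts forward by (position + 1), i.e. 1, 2, 3, … — the shift grows by one for each successive letter.
Applying it to fetch: f+1=g, e+2=g, t+3=w, c+4=g, h+5=m.

ggwgm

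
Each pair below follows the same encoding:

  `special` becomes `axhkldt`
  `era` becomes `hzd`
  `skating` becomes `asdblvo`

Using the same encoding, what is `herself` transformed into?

phzahtn

The shift depends on letter class: consonant s→a is +8, but vowel e→h is +3. Vowels shift forward by 3 and consonants shift forward by 8.
Applying it to herself: h(cons)+8=p, e(vowel)+3=h, r(cons)+8=z, s(cons)+8=a, e(vowel)+3=h, l(cons)+8=t, f(cons)+8=n.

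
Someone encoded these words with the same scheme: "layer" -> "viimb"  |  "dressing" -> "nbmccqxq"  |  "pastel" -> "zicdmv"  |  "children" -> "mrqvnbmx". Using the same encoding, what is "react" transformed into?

bmimd

The shift depends on letter class: consonant l→v is +10, but vowel a→i is +8. Two shifts are in play — +8 for a/e/i/o/u, +10 for every other letter.
On react: r(cons)+10=b, e(vowel)+8=m, a(vowel)+8=i, c(cons)+10=m, t(cons)+10=d.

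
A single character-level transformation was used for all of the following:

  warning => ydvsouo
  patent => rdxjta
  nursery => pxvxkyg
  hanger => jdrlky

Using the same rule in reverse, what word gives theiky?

reader

Each letter shifts forward by (position + 2), i.e. 2, 3, 4, … — the shift grows by one for each successive letter.
Reversing it on theiky: t−2=r, h−3=e, e−4=a, i−5=d, k−6=e, y−7=r.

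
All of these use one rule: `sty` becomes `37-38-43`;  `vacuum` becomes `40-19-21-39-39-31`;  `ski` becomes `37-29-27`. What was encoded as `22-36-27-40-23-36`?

driver

The number is (letter's place in the alphabet, a=1) + 18.
Decoding 22-36-27-40-23-36: 22→(22−18)÷1=4=d, 36→(36−18)÷1=18=r, 27→(27−18)÷1=9=i, 40→(40−18)÷1=22=v, 23→(23−18)÷1=5=e, 36→(36−18)÷1=18=r.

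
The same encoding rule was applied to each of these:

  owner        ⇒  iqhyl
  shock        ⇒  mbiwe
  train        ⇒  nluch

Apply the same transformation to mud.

gox

Compare letters: o→i is +20, w→q is +20, n→h is +20 — a constant shift. This is a Caesar cipher with shift 20.
On mud: m+20=g, u+20=o, d+20=x.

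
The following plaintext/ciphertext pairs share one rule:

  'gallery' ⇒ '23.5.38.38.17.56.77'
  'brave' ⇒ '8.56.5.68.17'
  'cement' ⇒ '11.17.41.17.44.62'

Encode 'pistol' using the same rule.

50.29.59.62.47.38

g(#7)→23 and a(#1)→5: differences scale by 3, so n = 3·pos + 2. Each letter becomes 3×(its alphabet position, a=1..z=26) + 2.
On pistol: p=16→50, i=9→29, s=19→59, t=20→62, o=15→47, l=12→38.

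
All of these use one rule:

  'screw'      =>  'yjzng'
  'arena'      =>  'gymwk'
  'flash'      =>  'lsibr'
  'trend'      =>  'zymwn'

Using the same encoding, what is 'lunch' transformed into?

rbvlr

In screw: s→y is +6, c→j is +7, r→z is +8, e→n is +9 — the shift increases by 1 each position. The shift increases by 1 at each position, starting from +6: 6, 7, 8, ….
For lunch: l+6=r, u+7=b, n+8=v, c+9=l, h+10=r.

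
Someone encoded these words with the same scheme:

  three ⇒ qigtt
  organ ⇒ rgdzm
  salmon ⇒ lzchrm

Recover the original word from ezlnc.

t(19)→q(16) and h(7)→i(8) fit y≡5x+25 (mod 26); the inverse of 5 mod 26 is 21. Each letter's alphabet position (a=0..z=25) is mapped through 5·x+25 mod 26 — an affine cipher.
Reversing it on ezlnc: e(4)→21·(4−25)≡1=b; z(25)→21·(25−25)≡0=a; l(11)→21·(11−25)≡18=s; n(13)→21·(13−25)≡8=i; c(2)→21·(2−25)≡11=l (all mod 26).

basil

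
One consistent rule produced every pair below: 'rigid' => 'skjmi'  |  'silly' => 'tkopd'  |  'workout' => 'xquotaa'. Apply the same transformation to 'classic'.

dndwxoj

In rigid: r→s is +1, i→k is +2, g→j is +3, i→m is +4 — the shift increases by 1 each position. Each letter shifts forward by (position + 1), i.e. 1, 2, 3, … — the shift grows by one for each successive letter.
For classic: c+1=d, l+2=n, a+3=d, s+4=w, s+5=x, i+6=o, c+7=j.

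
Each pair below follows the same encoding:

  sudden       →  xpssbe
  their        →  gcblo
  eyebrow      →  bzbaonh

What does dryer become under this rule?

sozbo

s(18)→x(23) and u(20)→p(15) fit y≡9x+17 (mod 26); the inverse of 9 mod 26 is 3. This is an affine cipher: with a=0,…,z=25, each position x becomes (9x+17) mod 26.
On dryer: d(3)→9·3+17≡18=s; r(17)→9·17+17≡14=o; y(24)→9·24+17≡25=z; e(4)→9·4+17≡1=b; r(17)→9·17+17≡14=o (all mod 26).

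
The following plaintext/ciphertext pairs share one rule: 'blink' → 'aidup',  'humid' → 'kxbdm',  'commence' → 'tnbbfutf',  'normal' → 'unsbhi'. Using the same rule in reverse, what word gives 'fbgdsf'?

empire

b(1)→a(0) and l(11)→i(8) fit y≡19x+7 (mod 26); the inverse of 19 mod 26 is 11. This is an affine cipher: with a=0,…,z=25, each position x becomes (19x+7) mod 26.
Undoing it on fbgdsf: f(5)→11·(5−7)≡4=e; b(1)→11·(1−7)≡12=m; g(6)→11·(6−7)≡15=p; d(3)→11·(3−7)≡8=i; s(18)→11·(18−7)≡17=r; f(5)→11·(5−7)≡4=e (all mod 26).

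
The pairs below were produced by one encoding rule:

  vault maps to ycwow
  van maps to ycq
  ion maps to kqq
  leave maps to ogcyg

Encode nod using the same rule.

The shift depends on letter class: consonant v→y is +3, but vowel a→c is +2. The rule splits by letter class: vowels +2, consonants +3.
For nod: n(cons)+3=q, o(vowel)+2=q, d(cons)+3=g.

qqg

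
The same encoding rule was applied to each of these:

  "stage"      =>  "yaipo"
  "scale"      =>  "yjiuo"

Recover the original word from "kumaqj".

energy

Letter i (0-indexed) is shifted by i+6, so successive shifts are 6, 7, 8, ….
Undoing it on kumaqj: k−6=e, u−7=n, m−8=e, a−9=r, q−10=g, j−11=y.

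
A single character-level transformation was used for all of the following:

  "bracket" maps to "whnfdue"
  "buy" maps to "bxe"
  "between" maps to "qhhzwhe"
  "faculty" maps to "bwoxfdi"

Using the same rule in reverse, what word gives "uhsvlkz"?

whisper

The output letters match the input read backwards, each shifted +3: bracket reversed is tekcarb. The word is reversed, then every letter is shifted forward by 3.
Undoing it on uhsvlkz: shift back: u−3=r, h−3=e, s−3=p, v−3=s, l−3=i, k−3=h, z−3=w → repsihw; then reverse → whisper.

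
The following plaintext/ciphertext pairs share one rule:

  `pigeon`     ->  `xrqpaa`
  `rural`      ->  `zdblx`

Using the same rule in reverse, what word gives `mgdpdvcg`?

In pigeon: p→x is +8, i→r is +9, g→q is +10, e→p is +11 — the shift increases by 1 each position. Each letter shifts forward by (position + 8), i.e. 8, 9, 10, … — the shift grows by one for each successive letter.
Undoing it on mgdpdvcg: m−8=e, g−9=x, d−10=t, p−11=e, d−12=r, v−13=i, c−14=o, g−15=r.

exterior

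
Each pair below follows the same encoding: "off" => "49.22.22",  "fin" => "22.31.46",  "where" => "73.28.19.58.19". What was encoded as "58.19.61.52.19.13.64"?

respect

With a=1..z=26, the number is 3·pos + 4.
Reversing it on 58.19.61.52.19.13.64: 58→(58−4)÷3=18=r, 19→(19−4)÷3=5=e, 61→(61−4)÷3=19=s, 52→(52−4)÷3=16=p, 19→(19−4)÷3=5=e, 13→(13−4)÷3=3=c, 64→(64−4)÷3=20=t.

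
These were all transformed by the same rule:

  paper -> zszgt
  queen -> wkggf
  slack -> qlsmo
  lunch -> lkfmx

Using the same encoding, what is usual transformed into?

Each letter's alphabet position (a=0..z=25) is mapped through 23·x+18 mod 26 — an affine cipher.
On usual: u(20)→23·20+18≡10=k; s(18)→23·18+18≡16=q; u(20)→23·20+18≡10=k; a(0)→23·0+18≡18=s; l(11)→23·11+18≡11=l (all mod 26).

kqksl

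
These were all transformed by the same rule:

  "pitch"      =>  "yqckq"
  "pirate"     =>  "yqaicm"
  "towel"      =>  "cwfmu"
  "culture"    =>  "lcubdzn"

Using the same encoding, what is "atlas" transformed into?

jbuib

Shifts by position in pitch: pos 0: p→y (+9), pos 1: i→q (+8), pos 2: t→c (+9), pos 3: c→k (+8) — repeating every 2. The shifts repeat in a cycle of length 2: positions 0,1,… shift by +9, +8, then the pattern repeats.
For atlas: a+9=j, t+8=b, l+9=u, a+8=i, s+9=b.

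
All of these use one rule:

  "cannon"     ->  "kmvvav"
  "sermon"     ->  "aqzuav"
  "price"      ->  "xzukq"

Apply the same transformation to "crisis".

kzuaua

The shift depends on letter class: consonant c→k is +8, but vowel a→m is +12. Vowels shift forward by 12 and consonants shift forward by 8.
On crisis: c(cons)+8=k, r(cons)+8=z, i(vowel)+12=u, s(cons)+8=a, i(vowel)+12=u, s(cons)+8=a.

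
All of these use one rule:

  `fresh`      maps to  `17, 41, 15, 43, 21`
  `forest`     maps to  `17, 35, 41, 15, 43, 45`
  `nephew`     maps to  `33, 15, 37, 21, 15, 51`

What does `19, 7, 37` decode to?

gap

f(#6)→17 and r(#18)→41: differences scale by 2, so n = 2·pos + 5. The formula is n = 2×(alphabet index, a=1) + 5.
Decoding 19, 7, 37: 19→(19−5)÷2=7=g, 7→(7−5)÷2=1=a, 37→(37−5)÷2=16=p.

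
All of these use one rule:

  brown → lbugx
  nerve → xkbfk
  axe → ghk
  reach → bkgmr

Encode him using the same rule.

row

The shift depends on letter class: consonant b→l is +10, but vowel o→u is +6. Vowels shift forward by 6 and consonants shift forward by 10.
Applying it to him: h(cons)+10=r, i(vowel)+6=o, m(cons)+10=w.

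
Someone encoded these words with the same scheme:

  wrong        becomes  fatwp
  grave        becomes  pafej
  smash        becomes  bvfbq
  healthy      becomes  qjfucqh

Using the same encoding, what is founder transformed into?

otzwmja

The shift depends on letter class: consonant w→f is +9, but vowel o→t is +5. Vowels shift forward by 5 and consonants shift forward by 9.
Applying it to founder: f(cons)+9=o, o(vowel)+5=t, u(vowel)+5=z, n(cons)+9=w, d(cons)+9=m, e(vowel)+5=j, r(cons)+9=a.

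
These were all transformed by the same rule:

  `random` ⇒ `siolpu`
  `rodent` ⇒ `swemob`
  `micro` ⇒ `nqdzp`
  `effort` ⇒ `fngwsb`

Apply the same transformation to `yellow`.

zmmtpe

Shifts by position in random: pos 0: r→s (+1), pos 1: a→i (+8), pos 2: n→o (+1), pos 3: d→l (+8) — repeating every 2. A repeating key of period 2 is used — shifts +1, +8 over and over.
On yellow: y+1=z, e+8=m, l+1=m, l+8=t, o+1=p, w+8=e.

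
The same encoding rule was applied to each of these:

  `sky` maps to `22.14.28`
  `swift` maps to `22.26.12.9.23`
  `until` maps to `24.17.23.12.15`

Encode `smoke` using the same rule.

22.16.18.14.8

s is letter #19 and maps to 22: an offset of 3. The number is (letter's place in the alphabet, a=1) + 3.
On smoke: s=19→22, m=13→16, o=15→18, k=11→14, e=5→8.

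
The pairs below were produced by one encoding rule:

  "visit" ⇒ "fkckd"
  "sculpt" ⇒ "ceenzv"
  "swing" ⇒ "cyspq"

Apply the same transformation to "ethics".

A repeating key of period 2 is used — shifts +10, +2 over and over.
For ethics: e+10=o, t+2=v, h+10=r, i+2=k, c+10=m, s+2=u.

ovrkmu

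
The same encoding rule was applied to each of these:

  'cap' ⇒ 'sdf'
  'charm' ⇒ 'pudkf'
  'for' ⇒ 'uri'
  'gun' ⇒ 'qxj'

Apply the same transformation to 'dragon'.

The output letters match the input read backwards, each shifted +3: cap reversed is pac. Two steps: reverse the string, then apply a Caesar shift of +3.
For dragon: reverse → nogard; then shift: n+3=q, o+3=r, g+3=j, a+3=d, r+3=u, d+3=g.

qrjdug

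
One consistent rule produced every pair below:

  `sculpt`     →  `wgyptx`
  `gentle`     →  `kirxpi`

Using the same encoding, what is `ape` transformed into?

Every letter moves 4 places later in the alphabet, wrapping around z→a.
For ape: a+4=e, p+4=t, e+4=i.

eti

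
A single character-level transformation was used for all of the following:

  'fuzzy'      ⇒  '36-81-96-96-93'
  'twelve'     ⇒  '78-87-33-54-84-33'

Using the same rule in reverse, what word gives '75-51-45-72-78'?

skirt

f(#6)→36 and u(#21)→81: differences scale by 3, so n = 3·pos + 18. With a=1..z=26, the number is 3·pos + 18.
Decoding 75-51-45-72-78: 75→(75−18)÷3=19=s, 51→(51−18)÷3=11=k, 45→(45−18)÷3=9=i, 72→(72−18)÷3=18=r, 78→(78−18)÷3=20=t.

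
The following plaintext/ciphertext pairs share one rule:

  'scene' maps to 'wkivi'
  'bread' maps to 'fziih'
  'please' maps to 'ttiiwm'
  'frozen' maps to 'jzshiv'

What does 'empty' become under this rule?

iutbc

A repeating key of period 2 is used — shifts +4, +8 over and over.
Applying it to empty: e+4=i, m+8=u, p+4=t, t+8=b, y+4=c.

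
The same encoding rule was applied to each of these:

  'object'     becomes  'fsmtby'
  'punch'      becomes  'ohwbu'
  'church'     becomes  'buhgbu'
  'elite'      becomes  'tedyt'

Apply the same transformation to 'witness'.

zdywtpp

o(14)→f(5) and b(1)→s(18) fit y≡9x+9 (mod 26); the inverse of 9 mod 26 is 3. This is an affine cipher: with a=0,…,z=25, each position x becomes (9x+9) mod 26.
Applying it to witness: w(22)→9·22+9≡25=z; i(8)→9·8+9≡3=d; t(19)→9·19+9≡24=y; n(13)→9·13+9≡22=w; e(4)→9·4+9≡19=t; s(18)→9·18+9≡15=p; s(18)→9·18+9≡15=p (all mod 26).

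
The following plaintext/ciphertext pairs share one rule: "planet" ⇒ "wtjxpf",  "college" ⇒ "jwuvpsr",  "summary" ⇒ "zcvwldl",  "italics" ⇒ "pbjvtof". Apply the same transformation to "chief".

jproq

In planet: p→w is +7, l→t is +8, a→j is +9, n→x is +10 — the shift increases by 1 each position. Each letter shifts forward by (position + 7), i.e. 7, 8, 9, … — the shift grows by one for each successive letter.
Applying it to chief: c+7=j, h+8=p, i+9=r, e+10=o, f+11=q.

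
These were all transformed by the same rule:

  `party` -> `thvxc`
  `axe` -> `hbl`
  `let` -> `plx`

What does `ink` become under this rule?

Vowels shift forward by 7 and consonants shift forward by 4.
For ink: i(vowel)+7=p, n(cons)+4=r, k(cons)+4=o.

pro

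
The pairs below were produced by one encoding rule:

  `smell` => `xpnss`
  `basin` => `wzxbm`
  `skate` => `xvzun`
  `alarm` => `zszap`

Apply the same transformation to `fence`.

knmtn

s(18)→x(23) and m(12)→p(15) fit y≡23x+25 (mod 26); the inverse of 23 mod 26 is 17. This is an affine cipher: with a=0,…,z=25, each position x becomes (23x+25) mod 26.
Applying it to fence: f(5)→23·5+25≡10=k; e(4)→23·4+25≡13=n; n(13)→23·13+25≡12=m; c(2)→23·2+25≡19=t; e(4)→23·4+25≡13=n (all mod 26).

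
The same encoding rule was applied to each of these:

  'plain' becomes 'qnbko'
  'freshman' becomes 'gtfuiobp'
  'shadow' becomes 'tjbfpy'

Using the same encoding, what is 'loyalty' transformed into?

mqzcmvz

Shifts by position in plain: pos 0: p→q (+1), pos 1: l→n (+2), pos 2: a→b (+1), pos 3: i→k (+2) — repeating every 2. A repeating key of period 2 is used — shifts +1, +2 over and over.
For loyalty: l+1=m, o+2=q, y+1=z, a+2=c, l+1=m, t+2=v, y+1=z.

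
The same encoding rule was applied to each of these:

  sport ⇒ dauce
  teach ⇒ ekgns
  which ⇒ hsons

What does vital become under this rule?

The shift depends on letter class: consonant s→d is +11, but vowel o→u is +6. Vowels shift forward by 6 and consonants shift forward by 11.
For vital: v(cons)+11=g, i(vowel)+6=o, t(cons)+11=e, a(vowel)+6=g, l(cons)+11=w.

goegw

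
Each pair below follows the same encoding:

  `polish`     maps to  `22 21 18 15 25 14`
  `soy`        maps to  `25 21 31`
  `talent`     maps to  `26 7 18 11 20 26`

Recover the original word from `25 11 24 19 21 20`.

sermon

The number is (letter's place in the alphabet, a=1) + 6.
Decoding 25 11 24 19 21 20: 25→(25−6)÷1=19=s, 11→(11−6)÷1=5=e, 24→(24−6)÷1=18=r, 19→(19−6)÷1=13=m, 21→(21−6)÷1=15=o, 20→(20−6)÷1=14=n.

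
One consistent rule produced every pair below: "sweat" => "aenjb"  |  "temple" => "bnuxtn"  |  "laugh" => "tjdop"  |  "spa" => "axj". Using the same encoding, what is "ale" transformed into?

Two shifts are in play — +9 for a/e/i/o/u, +8 for every other letter.
On ale: a(vowel)+9=j, l(cons)+8=t, e(vowel)+9=n.

jtn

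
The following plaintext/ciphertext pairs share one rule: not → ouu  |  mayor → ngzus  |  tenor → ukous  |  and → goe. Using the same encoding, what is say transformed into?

The shift depends on letter class: consonant n→o is +1, but vowel o→u is +6. Two shifts are in play — +6 for a/e/i/o/u, +1 for every other letter.
On say: s(cons)+1=t, a(vowel)+6=g, y(cons)+1=z.

tgz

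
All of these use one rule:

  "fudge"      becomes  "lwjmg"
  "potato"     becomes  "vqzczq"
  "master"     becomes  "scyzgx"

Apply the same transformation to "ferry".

The rule splits by letter class: vowels +2, consonants +6.
On ferry: f(cons)+6=l, e(vowel)+2=g, r(cons)+6=x, r(cons)+6=x, y(cons)+6=e.

lgxxe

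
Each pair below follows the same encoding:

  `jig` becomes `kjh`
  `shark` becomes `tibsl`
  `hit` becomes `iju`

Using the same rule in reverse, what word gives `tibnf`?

shame

Compare letters: j→k is +1, i→j is +1, g→h is +1 — a constant shift. Every letter moves 1 place later in the alphabet, wrapping around z→a.
Undoing it on tibnf: t−1=s, i−1=h, b−1=a, n−1=m, f−1=e.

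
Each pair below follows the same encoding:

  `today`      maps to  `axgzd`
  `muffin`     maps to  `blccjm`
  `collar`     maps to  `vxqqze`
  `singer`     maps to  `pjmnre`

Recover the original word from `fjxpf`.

kiosk

t(19)→a(0) and o(14)→x(23) fit y≡11x+25 (mod 26); the inverse of 11 mod 26 is 19. Treating letters as 0–25, the rule is x ↦ 11x + 25 (mod 26).
Undoing it on fjxpf: f(5)→19·(5−25)≡10=k; j(9)→19·(9−25)≡8=i; x(23)→19·(23−25)≡14=o; p(15)→19·(15−25)≡18=s; f(5)→19·(5−25)≡10=k (all mod 26).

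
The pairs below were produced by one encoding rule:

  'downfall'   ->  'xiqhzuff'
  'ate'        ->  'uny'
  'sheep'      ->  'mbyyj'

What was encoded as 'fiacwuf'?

Compare letters: d→x is +20, o→i is +20, w→q is +20 — a constant shift. Each letter is shifted forward by 20 in the alphabet (a Caesar shift of +20).
Decoding fiacwuf: f−20=l, i−20=o, a−20=g, c−20=i, w−20=c, u−20=a, f−20=l.

logical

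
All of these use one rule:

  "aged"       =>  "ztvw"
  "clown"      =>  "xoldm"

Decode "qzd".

Each pair mirrors across the alphabet (a↔z, g↔t, e↔v): positions sum to 25. This is the alphabet-reversal cipher (Atbash): a becomes z, b becomes y, etc.
Reversing it on qzd: q↔j, z↔a, d↔w.

jaw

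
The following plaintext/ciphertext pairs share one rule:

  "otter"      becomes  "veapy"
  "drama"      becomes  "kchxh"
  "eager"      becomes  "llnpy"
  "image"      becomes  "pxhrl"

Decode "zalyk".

Shifts by position in otter: pos 0: o→v (+7), pos 1: t→e (+11), pos 2: t→a (+7), pos 3: e→p (+11) — repeating every 2. A repeating key of period 2 is used — shifts +7, +11 over and over.
Reversing it on zalyk: z−7=s, a−11=p, l−7=e, y−11=n, k−7=d.

spend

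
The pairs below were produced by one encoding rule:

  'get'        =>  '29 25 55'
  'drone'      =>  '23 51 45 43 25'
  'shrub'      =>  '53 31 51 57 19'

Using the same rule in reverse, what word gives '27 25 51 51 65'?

ferry

The formula is n = 2×(alphabet index, a=1) + 15.
Decoding 27 25 51 51 65: 27→(27−15)÷2=6=f, 25→(25−15)÷2=5=e, 51→(51−15)÷2=18=r, 51→(51−15)÷2=18=r, 65→(65−15)÷2=25=y.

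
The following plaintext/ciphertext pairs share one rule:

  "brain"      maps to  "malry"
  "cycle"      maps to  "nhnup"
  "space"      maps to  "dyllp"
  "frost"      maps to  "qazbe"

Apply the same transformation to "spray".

Shifts by position in brain: pos 0: b→m (+11), pos 1: r→a (+9), pos 2: a→l (+11), pos 3: i→r (+9) — repeating every 2. The shifts repeat in a cycle of length 2: positions 0,1,… shift by +11, +9, then the pattern repeats.
On spray: s+11=d, p+9=y, r+11=c, a+9=j, y+11=j.

dycjj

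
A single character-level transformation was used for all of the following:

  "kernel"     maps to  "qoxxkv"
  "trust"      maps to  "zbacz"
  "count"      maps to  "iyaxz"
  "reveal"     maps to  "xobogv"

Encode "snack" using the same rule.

yxgmq

Shifts by position in kernel: pos 0: k→q (+6), pos 1: e→o (+10), pos 2: r→x (+6), pos 3: n→x (+10) — repeating every 2. A repeating key of period 2 is used — shifts +6, +10 over and over.
For snack: s+6=y, n+10=x, a+6=g, c+10=m, k+6=q.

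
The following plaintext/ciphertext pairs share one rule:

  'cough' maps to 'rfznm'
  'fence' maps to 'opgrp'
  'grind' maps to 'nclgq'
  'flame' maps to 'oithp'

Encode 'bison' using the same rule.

Treating letters as 0–25, the rule is x ↦ 25x + 19 (mod 26).
On bison: b(1)→25·1+19≡18=s; i(8)→25·8+19≡11=l; s(18)→25·18+19≡1=b; o(14)→25·14+19≡5=f; n(13)→25·13+19≡6=g (all mod 26).

slbfg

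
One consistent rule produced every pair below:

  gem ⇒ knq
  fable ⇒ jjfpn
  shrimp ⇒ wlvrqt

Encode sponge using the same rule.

wtxrkn

Vowels shift forward by 9 and consonants shift forward by 4.
On sponge: s(cons)+4=w, p(cons)+4=t, o(vowel)+9=x, n(cons)+4=r, g(cons)+4=k, e(vowel)+9=n.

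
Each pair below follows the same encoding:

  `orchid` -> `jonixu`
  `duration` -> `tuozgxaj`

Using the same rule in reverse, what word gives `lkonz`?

thief

The output letters match the input read backwards, each shifted +6: orchid reversed is dihcro. Two steps: reverse the string, then apply a Caesar shift of +6.
Reversing it on lkonz: shift back: l−6=f, k−6=e, o−6=i, n−6=h, z−6=t → feiht; then reverse → thief.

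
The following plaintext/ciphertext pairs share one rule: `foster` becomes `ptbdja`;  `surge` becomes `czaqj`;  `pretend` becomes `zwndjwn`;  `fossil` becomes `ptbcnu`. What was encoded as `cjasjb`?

Shifts by position in foster: pos 0: f→p (+10), pos 1: o→t (+5), pos 2: s→b (+9), pos 3: t→d (+10), pos 4: e→j (+5), pos 5: r→a (+9) — repeating every 3. The shifts repeat in a cycle of length 3: positions 0,1,… shift by +10, +5, +9, then the pattern repeats.
Decoding cjasjb: c−10=s, j−5=e, a−9=r, s−10=i, j−5=e, b−9=s.

series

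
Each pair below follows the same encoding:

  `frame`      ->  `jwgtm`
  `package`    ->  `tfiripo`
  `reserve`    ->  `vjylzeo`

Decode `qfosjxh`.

In frame: f→j is +4, r→w is +5, a→g is +6, m→t is +7 — the shift increases by 1 each position. The shift increases by 1 at each position, starting from +4: 4, 5, 6, ….
Decoding qfosjxh: q−4=m, f−5=a, o−6=i, s−7=l, j−8=b, x−9=o, h−10=x.

mailbox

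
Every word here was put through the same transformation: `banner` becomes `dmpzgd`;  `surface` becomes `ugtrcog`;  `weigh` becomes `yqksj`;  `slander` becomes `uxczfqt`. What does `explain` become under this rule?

gjrxcup

Shifts by position in banner: pos 0: b→d (+2), pos 1: a→m (+12), pos 2: n→p (+2), pos 3: n→z (+12) — repeating every 2. It's a Vigenère-style cipher with numeric key [2,12]: position i shifts by key[i mod 2].
Applying it to explain: e+2=g, x+12=j, p+2=r, l+12=x, a+2=c, i+12=u, n+2=p.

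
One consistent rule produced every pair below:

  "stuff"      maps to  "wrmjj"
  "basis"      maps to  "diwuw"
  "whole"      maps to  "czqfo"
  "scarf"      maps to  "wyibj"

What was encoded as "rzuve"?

s(18)→w(22) and t(19)→r(17) fit y≡21x+8 (mod 26); the inverse of 21 mod 26 is 5. This is an affine cipher: with a=0,…,z=25, each position x becomes (21x+8) mod 26.
Reversing it on rzuve: r(17)→5·(17−8)≡19=t; z(25)→5·(25−8)≡7=h; u(20)→5·(20−8)≡8=i; v(21)→5·(21−8)≡13=n; e(4)→5·(4−8)≡6=g (all mod 26).

thing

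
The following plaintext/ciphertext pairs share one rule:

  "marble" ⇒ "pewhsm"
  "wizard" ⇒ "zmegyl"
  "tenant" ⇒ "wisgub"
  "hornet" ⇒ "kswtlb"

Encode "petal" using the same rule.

In marble: m→p is +3, a→e is +4, r→w is +5, b→h is +6 — the shift increases by 1 each position. Each letter shifts forward by (position + 3), i.e. 3, 4, 5, … — the shift grows by one for each successive letter.
Applying it to petal: p+3=s, e+4=i, t+5=y, a+6=g, l+7=s.

siygs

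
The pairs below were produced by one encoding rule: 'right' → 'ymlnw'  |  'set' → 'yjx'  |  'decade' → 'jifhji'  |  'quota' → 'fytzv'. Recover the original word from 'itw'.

rod

The output letters match the input read backwards, each shifted +5: right reversed is thgir. Two steps: reverse the string, then apply a Caesar shift of +5.
Decoding itw: shift back: i−5=d, t−5=o, w−5=r → dor; then reverse → rod.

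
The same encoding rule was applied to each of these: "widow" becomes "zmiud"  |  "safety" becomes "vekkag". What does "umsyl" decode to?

rinse

In widow: w→z is +3, i→m is +4, d→i is +5, o→u is +6 — the shift increases by 1 each position. Letter i (0-indexed) is shifted by i+3, so successive shifts are 3, 4, 5, ….
Undoing it on umsyl: u−3=r, m−4=i, s−5=n, y−6=s, l−7=e.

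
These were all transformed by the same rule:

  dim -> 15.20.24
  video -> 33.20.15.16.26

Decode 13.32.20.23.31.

The number is (letter's place in the alphabet, a=1) + 11.
Reversing it on 13.32.20.23.31: 13→(13−11)÷1=2=b, 32→(32−11)÷1=21=u, 20→(20−11)÷1=9=i, 23→(23−11)÷1=12=l, 31→(31−11)÷1=20=t.

built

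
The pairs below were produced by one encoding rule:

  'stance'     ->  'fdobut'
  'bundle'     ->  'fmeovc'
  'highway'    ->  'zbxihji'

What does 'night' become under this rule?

uihjo

The word is reversed, then every letter is shifted forward by 1.
Applying it to night: reverse → thgin; then shift: t+1=u, h+1=i, g+1=h, i+1=j, n+1=o.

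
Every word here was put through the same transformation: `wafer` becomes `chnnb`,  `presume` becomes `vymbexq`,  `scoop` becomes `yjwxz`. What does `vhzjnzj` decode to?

In wafer: w→c is +6, a→h is +7, f→n is +8, e→n is +9 — the shift increases by 1 each position. Each letter shifts forward by (position + 6), i.e. 6, 7, 8, … — the shift grows by one for each successive letter.
Reversing it on vhzjnzj: v−6=p, h−7=a, z−8=r, j−9=a, n−10=d, z−11=o, j−12=x.

paradox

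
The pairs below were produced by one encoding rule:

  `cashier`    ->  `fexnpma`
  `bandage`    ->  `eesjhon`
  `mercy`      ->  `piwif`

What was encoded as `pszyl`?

mouse

In cashier: c→f is +3, a→e is +4, s→x is +5, h→n is +6 — the shift increases by 1 each position. Letter i (0-indexed) is shifted by i+3, so successive shifts are 3, 4, 5, ….
Reversing it on pszyl: p−3=m, s−4=o, z−5=u, y−6=s, l−7=e.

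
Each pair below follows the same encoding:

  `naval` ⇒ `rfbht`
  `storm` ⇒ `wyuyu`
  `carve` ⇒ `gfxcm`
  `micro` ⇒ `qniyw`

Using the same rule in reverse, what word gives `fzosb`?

built

In naval: n→r is +4, a→f is +5, v→b is +6, a→h is +7 — the shift increases by 1 each position. The shift increases by 1 at each position, starting from +4: 4, 5, 6, ….
Reversing it on fzosb: f−4=b, z−5=u, o−6=i, s−7=l, b−8=t.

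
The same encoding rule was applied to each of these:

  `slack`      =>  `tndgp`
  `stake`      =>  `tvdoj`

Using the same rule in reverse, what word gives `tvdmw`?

Each letter shifts forward by (position + 1), i.e. 1, 2, 3, … — the shift grows by one for each successive letter.
Decoding tvdmw: t−1=s, v−2=t, d−3=a, m−4=i, w−5=r.

stair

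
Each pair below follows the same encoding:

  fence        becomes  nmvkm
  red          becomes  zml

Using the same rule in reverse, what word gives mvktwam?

enclose

Compare letters: f→n is +8, e→m is +8, n→v is +8 — a constant shift. Every letter moves 8 places later in the alphabet, wrapping around z→a.
Undoing it on mvktwam: m−8=e, v−8=n, k−8=c, t−8=l, w−8=o, a−8=s, m−8=e.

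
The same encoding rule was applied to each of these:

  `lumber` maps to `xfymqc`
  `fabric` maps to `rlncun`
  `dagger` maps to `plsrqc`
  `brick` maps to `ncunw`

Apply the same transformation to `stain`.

eemtz

Shifts by position in lumber: pos 0: l→x (+12), pos 1: u→f (+11), pos 2: m→y (+12), pos 3: b→m (+11) — repeating every 2. It's a Vigenère-style cipher with numeric key [12,11]: position i shifts by key[i mod 2].
For stain: s+12=e, t+11=e, a+12=m, i+11=t, n+12=z.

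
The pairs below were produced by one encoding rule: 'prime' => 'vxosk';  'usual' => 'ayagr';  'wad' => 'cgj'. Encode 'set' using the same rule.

ykz

Compare letters: p→v is +6, r→x is +6, i→o is +6 — a constant shift. Each letter is shifted forward by 6 in the alphabet (a Caesar shift of +6).
On set: s+6=y, e+6=k, t+6=z.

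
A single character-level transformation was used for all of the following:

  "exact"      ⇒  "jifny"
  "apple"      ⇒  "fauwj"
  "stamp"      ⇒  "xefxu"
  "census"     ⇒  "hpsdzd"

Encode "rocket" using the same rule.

wzhvje

Shifts by position in exact: pos 0: e→j (+5), pos 1: x→i (+11), pos 2: a→f (+5), pos 3: c→n (+11) — repeating every 2. The shifts repeat in a cycle of length 2: positions 0,1,… shift by +5, +11, then the pattern repeats.
On rocket: r+5=w, o+11=z, c+5=h, k+11=v, e+5=j, t+11=e.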